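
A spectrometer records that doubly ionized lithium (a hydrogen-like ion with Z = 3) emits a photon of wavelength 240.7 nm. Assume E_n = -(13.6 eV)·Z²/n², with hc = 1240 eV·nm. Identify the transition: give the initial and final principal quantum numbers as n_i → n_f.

The photon energy is ΔE = hc/λ = 1240 / 240.7 = 5.152 eV.
With Z = 3, ΔE = 122.4 × (1/n_f² − 1/n_i²), so 1/n_f² − 1/n_i² = 0.04209.
Trying n_f = 4 gives 1/n_i² = 0.02041, i.e. n_i ≈ 7; this pair matches.

n_i = 7, n_f = 4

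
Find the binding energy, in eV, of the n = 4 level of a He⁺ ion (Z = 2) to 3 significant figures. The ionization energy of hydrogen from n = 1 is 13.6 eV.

E_n = −13.6 Z²/n² = −54.40/n² eV for Z = 2.
E_4 = −54.40/16 = −3.40 eV, so ionization (to E = 0) requires 3.40 eV.

3.40 eV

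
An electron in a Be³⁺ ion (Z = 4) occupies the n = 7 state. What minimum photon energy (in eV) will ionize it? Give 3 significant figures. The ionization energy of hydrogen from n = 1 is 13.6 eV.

E_n = −13.6 Z²/n² = −217.6/n² eV for Z = 4.
E_7 = −217.6/49 = −4.44 eV, so ionization (to E = 0) requires 4.44 eV.

4.44 eV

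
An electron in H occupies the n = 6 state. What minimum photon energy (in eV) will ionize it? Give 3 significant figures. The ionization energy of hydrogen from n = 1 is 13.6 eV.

E_6 = −13.60/36 = −0.378 eV, so ionization (to E = 0) requires 0.378 eV.

0.378 eV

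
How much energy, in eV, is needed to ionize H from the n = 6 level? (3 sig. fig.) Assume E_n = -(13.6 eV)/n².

E_6 = −13.60/36 = −0.378 eV, so ionization (to E = 0) requires 0.378 eV.

0.378 eV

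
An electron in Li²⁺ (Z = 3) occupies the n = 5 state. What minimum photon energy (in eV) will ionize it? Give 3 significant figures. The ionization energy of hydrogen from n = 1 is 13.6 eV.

E_n = −13.6 Z²/n² = −122.4/n² eV for Z = 3.
E_5 = −122.4/25 = −4.90 eV, so ionization (to E = 0) requires 4.90 eV.

4.90 eV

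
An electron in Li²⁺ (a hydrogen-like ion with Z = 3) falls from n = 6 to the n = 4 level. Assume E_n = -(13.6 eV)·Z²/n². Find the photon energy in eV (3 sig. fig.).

The Bohr energies scale as Z², so for Z = 3: E_n = −122.4/n² eV.
E_6 = −122.4/36 = −3.400 eV and E_4 = −122.4/16 = −7.650 eV.
The photon energy is |E_6 − E_4| = 4.25 eV.

4.25 eV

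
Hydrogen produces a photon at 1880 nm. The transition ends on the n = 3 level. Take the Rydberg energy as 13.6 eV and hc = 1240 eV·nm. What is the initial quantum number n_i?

The photon energy is ΔE = hc/λ = 1240 / 1880 = 0.6596 eV.
With Z = 1, ΔE = 13.60 × (1/n_f² − 1/n_i²), so 1/n_f² − 1/n_i² = 0.04850.
With n_f = 3: 1/n_i² = 1/9 − 0.04850 = 0.06261, so n_i ≈ 4.00.

n_i = 4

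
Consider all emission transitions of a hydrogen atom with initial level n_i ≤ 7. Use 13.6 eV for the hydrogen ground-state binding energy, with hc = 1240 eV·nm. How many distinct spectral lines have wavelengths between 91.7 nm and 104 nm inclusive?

Enumerate all n_i → n_f pairs with 1 ≤ n_f < n_i ≤ 7 and compute λ = 1240 / [13.6·1·(1/n_f² − 1/n_i²)].
Lines falling in [91.7, 104] nm: 7→1 (93.08 nm), 6→1 (93.78 nm), 5→1 (94.98 nm), 4→1 (97.25 nm), 3→1 (102.6 nm).

5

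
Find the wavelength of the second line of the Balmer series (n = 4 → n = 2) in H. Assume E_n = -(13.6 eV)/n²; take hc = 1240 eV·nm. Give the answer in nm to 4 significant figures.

The Balmer series terminates on n_f = 2; the second line has n_i = 2+2 = 4.
ΔE = 13.60 × (1/2² − 1/4²) = 2.550 eV.
λ = 1240 / 2.550 = 486.3 nm.

486.3 nm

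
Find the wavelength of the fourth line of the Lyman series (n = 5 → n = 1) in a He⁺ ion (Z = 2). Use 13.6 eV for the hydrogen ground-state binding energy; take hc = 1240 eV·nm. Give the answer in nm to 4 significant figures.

23.74 nm

The Lyman series terminates on n_f = 1; the fourth line has n_i = 1+4 = 5.
ΔE = 54.40 × (1/1² − 1/5²) = 52.22 eV.
λ = 1240 / 52.22 = 23.74 nm.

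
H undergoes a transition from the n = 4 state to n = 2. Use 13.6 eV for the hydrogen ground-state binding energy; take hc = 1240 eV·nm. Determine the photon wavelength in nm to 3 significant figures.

ΔE = 13.60 × (1/2² − 1/4²) = 13.60 × 0.1875 = 2.550 eV.
λ = hc/ΔE = 1240 / 2.550 = 486 nm.

486 nm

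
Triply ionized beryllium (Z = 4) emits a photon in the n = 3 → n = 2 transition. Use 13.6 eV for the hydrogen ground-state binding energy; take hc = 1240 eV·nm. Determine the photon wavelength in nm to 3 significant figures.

For Z = 4 the level energies scale as Z², so the effective Rydberg energy is 13.6 × 16 = 217.6 eV.
ΔE = 217.6 × (1/2² − 1/3²) = 217.6 × 0.1389 = 30.22 eV.
λ = hc/ΔE = 1240 / 30.22 = 41.0 nm.

41.0 nm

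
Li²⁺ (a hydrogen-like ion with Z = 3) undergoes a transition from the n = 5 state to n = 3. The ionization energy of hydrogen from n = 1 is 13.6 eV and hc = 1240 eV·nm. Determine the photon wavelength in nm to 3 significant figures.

For Z = 3 the level energies scale as Z², so the effective Rydberg energy is 13.6 × 9 = 122.4 eV.
ΔE = 122.4 × (1/3² − 1/5²) = 122.4 × 0.07111 = 8.704 eV.
λ = hc/ΔE = 1240 / 8.704 = 142 nm.

142 nm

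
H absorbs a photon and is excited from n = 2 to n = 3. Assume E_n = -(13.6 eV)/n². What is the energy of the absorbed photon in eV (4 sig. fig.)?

1.889 eV

E_3 = −13.60/9 = −1.511 eV and E_2 = −13.60/4 = −3.400 eV.
The photon energy is |E_3 − E_2| = 1.889 eV.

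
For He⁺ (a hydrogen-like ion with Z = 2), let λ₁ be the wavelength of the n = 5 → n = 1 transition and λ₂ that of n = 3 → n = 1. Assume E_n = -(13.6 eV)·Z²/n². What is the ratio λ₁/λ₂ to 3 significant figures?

λ ∝ 1/ΔE ∝ 1/(1/n_f² − 1/n_i²), and the Z² and hc factors cancel in the ratio.
λ₁/λ₂ = (1/1² − 1/3²)/(1/1² − 1/5²) = 0.8889/0.9600 = 0.926.

0.926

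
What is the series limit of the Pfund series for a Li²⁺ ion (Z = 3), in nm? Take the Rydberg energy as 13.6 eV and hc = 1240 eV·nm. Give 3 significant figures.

253 nm

The Pfund series has lower level n_f = 5; the series limit corresponds to n_i → ∞.
ΔE_max = 13.6 × 9 / 5² = 4.896 eV.
λ_min = 1240 / 4.896 = 253 nm.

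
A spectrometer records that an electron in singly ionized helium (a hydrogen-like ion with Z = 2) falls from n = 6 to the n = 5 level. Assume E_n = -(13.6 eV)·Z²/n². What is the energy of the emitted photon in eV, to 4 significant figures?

The Bohr energies scale as Z², so for Z = 2: E_n = −54.40/n² eV.
E_6 = −54.40/36 = −1.511 eV and E_5 = −54.40/25 = −2.176 eV.
The photon energy is |E_6 − E_5| = 0.6649 eV.

0.6649 eV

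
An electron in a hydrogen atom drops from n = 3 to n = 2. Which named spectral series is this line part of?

The series is set by the lower level: n_f = 2 is the Balmer series.

Balmer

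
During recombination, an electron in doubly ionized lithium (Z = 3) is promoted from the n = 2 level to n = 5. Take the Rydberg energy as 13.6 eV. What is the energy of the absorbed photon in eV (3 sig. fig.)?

The Bohr energies scale as Z², so for Z = 3: E_n = −122.4/n² eV.
E_5 = −122.4/25 = −4.896 eV and E_2 = −122.4/4 = −30.60 eV.
The photon energy is |E_5 − E_2| = 25.7 eV.

25.7 eV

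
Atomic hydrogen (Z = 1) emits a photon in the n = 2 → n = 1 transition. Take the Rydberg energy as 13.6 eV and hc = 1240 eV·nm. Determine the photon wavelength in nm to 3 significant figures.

122 nm

ΔE = 13.60 × (1/1² − 1/2²) = 13.60 × 0.7500 = 10.20 eV.
λ = hc/ΔE = 1240 / 10.20 = 122 nm.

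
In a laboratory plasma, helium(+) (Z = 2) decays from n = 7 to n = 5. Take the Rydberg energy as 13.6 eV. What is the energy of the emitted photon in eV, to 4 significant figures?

The Bohr energies scale as Z², so for Z = 2: E_n = −54.40/n² eV.
E_7 = −54.40/49 = −1.110 eV and E_5 = −54.40/25 = −2.176 eV.
The photon energy is |E_7 − E_5| = 1.066 eV.

1.066 eV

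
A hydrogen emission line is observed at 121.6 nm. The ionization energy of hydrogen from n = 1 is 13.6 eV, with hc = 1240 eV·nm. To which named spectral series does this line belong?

Lyman

ΔE = 1240/121.6 = 10.20 eV.
This matches 13.6 × (1/1² − 1/2²), so n_f = 1: the Lyman series.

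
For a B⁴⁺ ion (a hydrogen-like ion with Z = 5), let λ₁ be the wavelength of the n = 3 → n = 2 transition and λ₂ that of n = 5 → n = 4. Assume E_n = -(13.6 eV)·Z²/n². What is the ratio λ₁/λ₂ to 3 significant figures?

0.162

λ ∝ 1/ΔE ∝ 1/(1/n_f² − 1/n_i²), and the Z² and hc factors cancel in the ratio.
λ₁/λ₂ = (1/4² − 1/5²)/(1/2² − 1/3²) = 0.02250/0.1389 = 0.162.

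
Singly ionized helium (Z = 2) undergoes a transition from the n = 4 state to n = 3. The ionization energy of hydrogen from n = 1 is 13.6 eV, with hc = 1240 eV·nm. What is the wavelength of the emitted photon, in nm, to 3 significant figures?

469 nm

For Z = 2 the level energies scale as Z², so the effective Rydberg energy is 13.6 × 4 = 54.40 eV.
ΔE = 54.40 × (1/3² − 1/4²) = 54.40 × 0.04861 = 2.644 eV.
λ = hc/ΔE = 1240 / 2.644 = 469 nm.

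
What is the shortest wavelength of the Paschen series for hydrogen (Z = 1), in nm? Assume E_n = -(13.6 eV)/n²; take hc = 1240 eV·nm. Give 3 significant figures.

The Paschen series has lower level n_f = 3; the series limit corresponds to n_i → ∞.
ΔE_max = 13.6 × 1 / 3² = 1.511 eV.
λ_min = 1240 / 1.511 = 821 nm.

821 nm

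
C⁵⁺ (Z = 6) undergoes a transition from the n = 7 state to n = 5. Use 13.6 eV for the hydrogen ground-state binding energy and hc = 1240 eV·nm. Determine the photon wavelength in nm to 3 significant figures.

129 nm

For Z = 6 the level energies scale as Z², so the effective Rydberg energy is 13.6 × 36 = 489.6 eV.
ΔE = 489.6 × (1/5² − 1/7²) = 489.6 × 0.01959 = 9.592 eV.
λ = hc/ΔE = 1240 / 9.592 = 129 nm.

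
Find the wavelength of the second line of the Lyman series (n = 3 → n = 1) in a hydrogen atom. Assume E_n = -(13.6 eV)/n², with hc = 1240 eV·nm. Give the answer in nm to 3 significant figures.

103 nm

The Lyman series terminates on n_f = 1; the second line has n_i = 1+2 = 3.
ΔE = 13.60 × (1/1² − 1/3²) = 12.09 eV.
λ = 1240 / 12.09 = 103 nm.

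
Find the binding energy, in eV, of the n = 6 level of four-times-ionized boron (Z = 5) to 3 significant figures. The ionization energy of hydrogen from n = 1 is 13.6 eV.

9.44 eV

E_n = −13.6 Z²/n² = −340.0/n² eV for Z = 5.
E_6 = −340.0/36 = −9.44 eV, so ionization (to E = 0) requires 9.44 eV.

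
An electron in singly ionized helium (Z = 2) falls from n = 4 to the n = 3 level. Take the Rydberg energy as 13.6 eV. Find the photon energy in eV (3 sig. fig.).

The Bohr energies scale as Z², so for Z = 2: E_n = −54.40/n² eV.
E_4 = −54.40/16 = −3.400 eV and E_3 = −54.40/9 = −6.044 eV.
The photon energy is |E_4 − E_3| = 2.64 eV.

2.64 eV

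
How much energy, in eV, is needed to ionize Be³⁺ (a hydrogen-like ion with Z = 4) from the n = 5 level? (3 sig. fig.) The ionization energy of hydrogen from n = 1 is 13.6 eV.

8.70 eV

E_n = −13.6 Z²/n² = −217.6/n² eV for Z = 4.
E_5 = −217.6/25 = −8.70 eV, so ionization (to E = 0) requires 8.70 eV.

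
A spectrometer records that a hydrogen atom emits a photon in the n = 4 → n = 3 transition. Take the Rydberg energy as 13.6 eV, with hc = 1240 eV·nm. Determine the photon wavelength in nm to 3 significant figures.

1880 nm

ΔE = 13.60 × (1/3² − 1/4²) = 13.60 × 0.04861 = 0.6611 eV.
λ = hc/ΔE = 1240 / 0.6611 = 1880 nm.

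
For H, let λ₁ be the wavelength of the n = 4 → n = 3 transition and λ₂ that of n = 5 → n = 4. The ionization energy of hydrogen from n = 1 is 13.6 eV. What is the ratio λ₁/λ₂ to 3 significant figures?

λ ∝ 1/ΔE ∝ 1/(1/n_f² − 1/n_i²), and the Z² and hc factors cancel in the ratio.
λ₁/λ₂ = (1/4² − 1/5²)/(1/3² − 1/4²) = 0.02250/0.04861 = 0.463.

0.463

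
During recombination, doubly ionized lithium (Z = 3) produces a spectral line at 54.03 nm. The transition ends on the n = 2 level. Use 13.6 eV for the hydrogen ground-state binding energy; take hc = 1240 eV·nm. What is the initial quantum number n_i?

The photon energy is ΔE = hc/λ = 1240 / 54.03 = 22.95 eV.
With Z = 3, ΔE = 122.4 × (1/n_f² − 1/n_i²), so 1/n_f² − 1/n_i² = 0.1875.
With n_f = 2: 1/n_i² = 1/4 − 0.1875 = 0.06250, so n_i ≈ 4.00.

n_i = 4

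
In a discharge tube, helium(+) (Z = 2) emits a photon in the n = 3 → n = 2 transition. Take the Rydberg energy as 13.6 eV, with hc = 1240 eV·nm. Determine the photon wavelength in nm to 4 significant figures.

164.1 nm

For Z = 2 the level energies scale as Z², so the effective Rydberg energy is 13.6 × 4 = 54.40 eV.
ΔE = 54.40 × (1/2² − 1/3²) = 54.40 × 0.1389 = 7.556 eV.
λ = hc/ΔE = 1240 / 7.556 = 164.1 nm.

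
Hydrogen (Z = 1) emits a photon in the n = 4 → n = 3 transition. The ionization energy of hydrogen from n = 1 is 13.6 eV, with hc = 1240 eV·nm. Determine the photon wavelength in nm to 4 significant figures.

1876 nm

ΔE = 13.60 × (1/3² − 1/4²) = 13.60 × 0.04861 = 0.6611 eV.
λ = hc/ΔE = 1240 / 0.6611 = 1876 nm.
This line belongs to the Paschen series.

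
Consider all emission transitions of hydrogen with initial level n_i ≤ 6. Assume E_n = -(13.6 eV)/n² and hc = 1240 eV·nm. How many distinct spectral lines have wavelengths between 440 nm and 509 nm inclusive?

Enumerate all n_i → n_f pairs with 1 ≤ n_f < n_i ≤ 6 and compute λ = 1240 / [13.6·1·(1/n_f² − 1/n_i²)].
Lines falling in [440, 509] nm: 4→2 (486.3 nm).

1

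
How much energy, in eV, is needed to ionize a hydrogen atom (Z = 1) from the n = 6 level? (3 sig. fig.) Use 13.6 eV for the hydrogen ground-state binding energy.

E_6 = −13.60/36 = −0.378 eV, so ionization (to E = 0) requires 0.378 eV.

0.378 eV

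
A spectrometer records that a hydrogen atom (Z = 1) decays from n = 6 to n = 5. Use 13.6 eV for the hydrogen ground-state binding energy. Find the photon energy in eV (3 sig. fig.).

0.166 eV

E_6 = −13.60/36 = −0.3778 eV and E_5 = −13.60/25 = −0.5440 eV.
The photon energy is |E_6 − E_5| = 0.166 eV.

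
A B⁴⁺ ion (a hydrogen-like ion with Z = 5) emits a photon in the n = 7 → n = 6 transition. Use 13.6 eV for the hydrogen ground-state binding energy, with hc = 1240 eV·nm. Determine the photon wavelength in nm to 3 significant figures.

495 nm

For Z = 5 the level energies scale as Z², so the effective Rydberg energy is 13.6 × 25 = 340.0 eV.
ΔE = 340.0 × (1/6² − 1/7²) = 340.0 × 0.007370 = 2.506 eV.
λ = hc/ΔE = 1240 / 2.506 = 495 nm.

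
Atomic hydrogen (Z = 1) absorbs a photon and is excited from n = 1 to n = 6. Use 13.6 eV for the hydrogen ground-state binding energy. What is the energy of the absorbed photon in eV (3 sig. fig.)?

E_6 = −13.60/36 = −0.3778 eV and E_1 = −13.60/1 = −13.60 eV.
The photon energy is |E_6 − E_1| = 13.2 eV.

13.2 eV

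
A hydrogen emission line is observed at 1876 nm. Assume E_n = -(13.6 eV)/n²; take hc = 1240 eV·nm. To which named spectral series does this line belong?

Paschen

ΔE = 1240/1876 = 0.6610 eV.
This matches 13.6 × (1/3² − 1/4²), so n_f = 3: the Paschen series.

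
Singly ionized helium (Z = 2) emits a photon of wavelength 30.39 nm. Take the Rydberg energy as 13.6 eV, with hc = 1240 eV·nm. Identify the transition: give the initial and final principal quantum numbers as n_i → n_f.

n_i = 2, n_f = 1

The photon energy is ΔE = hc/λ = 1240 / 30.39 = 40.80 eV.
With Z = 2, ΔE = 54.40 × (1/n_f² − 1/n_i²), so 1/n_f² − 1/n_i² = 0.7501.
Trying n_f = 1 gives 1/n_i² = 0.2499, i.e. n_i ≈ 2; this pair matches.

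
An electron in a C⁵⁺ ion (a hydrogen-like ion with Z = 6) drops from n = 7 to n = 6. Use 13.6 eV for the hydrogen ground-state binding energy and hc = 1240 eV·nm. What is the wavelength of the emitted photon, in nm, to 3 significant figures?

For Z = 6 the level energies scale as Z², so the effective Rydberg energy is 13.6 × 36 = 489.6 eV.
ΔE = 489.6 × (1/6² − 1/7²) = 489.6 × 0.007370 = 3.608 eV.
λ = hc/ΔE = 1240 / 3.608 = 344 nm.

344 nm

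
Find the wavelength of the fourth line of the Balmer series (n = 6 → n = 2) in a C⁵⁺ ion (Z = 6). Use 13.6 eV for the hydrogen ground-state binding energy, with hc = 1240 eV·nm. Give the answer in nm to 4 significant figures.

The Balmer series terminates on n_f = 2; the fourth line has n_i = 2+4 = 6.
ΔE = 489.6 × (1/2² − 1/6²) = 108.8 eV.
λ = 1240 / 108.8 = 11.40 nm.

11.40 nm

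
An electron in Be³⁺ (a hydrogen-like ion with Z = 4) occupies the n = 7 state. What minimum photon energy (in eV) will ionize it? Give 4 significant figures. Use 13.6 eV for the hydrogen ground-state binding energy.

E_n = −13.6 Z²/n² = −217.6/n² eV for Z = 4.
E_7 = −217.6/49 = −4.441 eV, so ionization (to E = 0) requires 4.441 eV.

4.441 eV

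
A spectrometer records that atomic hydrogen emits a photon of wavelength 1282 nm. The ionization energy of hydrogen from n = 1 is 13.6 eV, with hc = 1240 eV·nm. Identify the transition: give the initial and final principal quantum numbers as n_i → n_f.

n_i = 5, n_f = 3

The photon energy is ΔE = hc/λ = 1240 / 1282 = 0.9672 eV.
With Z = 1, ΔE = 13.60 × (1/n_f² − 1/n_i²), so 1/n_f² − 1/n_i² = 0.07112.
Trying n_f = 3 gives 1/n_i² = 0.03999, i.e. n_i ≈ 5; this pair matches.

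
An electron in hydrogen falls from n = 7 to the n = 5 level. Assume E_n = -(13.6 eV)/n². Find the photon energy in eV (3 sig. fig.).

E_7 = −13.60/49 = −0.2776 eV and E_5 = −13.60/25 = −0.5440 eV.
The photon energy is |E_7 − E_5| = 0.266 eV.

0.266 eV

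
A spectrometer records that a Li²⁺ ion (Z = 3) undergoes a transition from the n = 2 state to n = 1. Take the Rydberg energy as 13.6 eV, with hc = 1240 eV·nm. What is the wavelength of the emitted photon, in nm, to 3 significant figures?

13.5 nm

For Z = 3 the level energies scale as Z², so the effective Rydberg energy is 13.6 × 9 = 122.4 eV.
ΔE = 122.4 × (1/1² − 1/2²) = 122.4 × 0.7500 = 91.80 eV.
λ = hc/ΔE = 1240 / 91.80 = 13.5 nm.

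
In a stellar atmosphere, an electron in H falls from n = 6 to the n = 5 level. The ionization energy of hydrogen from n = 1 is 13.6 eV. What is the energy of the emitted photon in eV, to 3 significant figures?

0.166 eV

E_6 = −13.60/36 = −0.3778 eV and E_5 = −13.60/25 = −0.5440 eV.
The photon energy is |E_6 − E_5| = 0.166 eV.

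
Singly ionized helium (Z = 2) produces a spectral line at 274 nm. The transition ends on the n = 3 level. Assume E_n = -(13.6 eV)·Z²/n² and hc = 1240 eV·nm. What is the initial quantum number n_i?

The photon energy is ΔE = hc/λ = 1240 / 274 = 4.526 eV.
With Z = 2, ΔE = 54.40 × (1/n_f² − 1/n_i²), so 1/n_f² − 1/n_i² = 0.08319.
With n_f = 3: 1/n_i² = 1/9 − 0.08319 = 0.02792, so n_i ≈ 5.98.

n_i = 6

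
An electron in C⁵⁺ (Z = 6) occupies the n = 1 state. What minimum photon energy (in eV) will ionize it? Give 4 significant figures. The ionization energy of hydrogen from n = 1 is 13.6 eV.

E_n = −13.6 Z²/n² = −489.6/n² eV for Z = 6.
E_1 = −489.6/1 = −489.6 eV, so ionization (to E = 0) requires 489.6 eV.

489.6 eV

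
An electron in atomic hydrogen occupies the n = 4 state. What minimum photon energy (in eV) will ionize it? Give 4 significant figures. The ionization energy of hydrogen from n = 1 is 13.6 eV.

0.8500 eV

E_4 = −13.60/16 = −0.8500 eV, so ionization (to E = 0) requires 0.8500 eV.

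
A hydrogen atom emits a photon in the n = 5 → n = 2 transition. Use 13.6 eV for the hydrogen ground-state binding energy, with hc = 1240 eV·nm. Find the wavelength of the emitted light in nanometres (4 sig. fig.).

434.2 nm

ΔE = 13.60 × (1/2² − 1/5²) = 13.60 × 0.2100 = 2.856 eV.
λ = hc/ΔE = 1240 / 2.856 = 434.2 nm.
This line belongs to the Balmer series.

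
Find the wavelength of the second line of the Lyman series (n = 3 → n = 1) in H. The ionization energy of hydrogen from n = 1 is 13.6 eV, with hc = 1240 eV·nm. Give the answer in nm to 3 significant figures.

103 nm

The Lyman series terminates on n_f = 1; the second line has n_i = 1+2 = 3.
ΔE = 13.60 × (1/1² − 1/3²) = 12.09 eV.
λ = 1240 / 12.09 = 103 nm.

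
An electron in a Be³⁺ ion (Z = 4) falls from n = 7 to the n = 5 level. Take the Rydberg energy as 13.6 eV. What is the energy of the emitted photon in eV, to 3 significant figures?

4.26 eV

The Bohr energies scale as Z², so for Z = 4: E_n = −217.6/n² eV.
E_7 = −217.6/49 = −4.441 eV and E_5 = −217.6/25 = −8.704 eV.
The photon energy is |E_7 − E_5| = 4.26 eV.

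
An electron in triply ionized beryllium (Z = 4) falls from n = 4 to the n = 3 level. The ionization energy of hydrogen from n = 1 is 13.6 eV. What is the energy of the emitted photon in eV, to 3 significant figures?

10.6 eV

The Bohr energies scale as Z², so for Z = 4: E_n = −217.6/n² eV.
E_4 = −217.6/16 = −13.60 eV and E_3 = −217.6/9 = −24.18 eV.
The photon energy is |E_4 − E_3| = 10.6 eV.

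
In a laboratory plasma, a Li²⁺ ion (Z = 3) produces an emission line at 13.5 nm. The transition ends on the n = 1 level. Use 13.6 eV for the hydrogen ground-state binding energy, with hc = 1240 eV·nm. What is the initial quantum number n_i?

The photon energy is ΔE = hc/λ = 1240 / 13.5 = 91.85 eV.
With Z = 3, ΔE = 122.4 × (1/n_f² − 1/n_i²), so 1/n_f² − 1/n_i² = 0.7504.
With n_f = 1: 1/n_i² = 1/1 − 0.7504 = 0.2496, so n_i ≈ 2.00.

n_i = 2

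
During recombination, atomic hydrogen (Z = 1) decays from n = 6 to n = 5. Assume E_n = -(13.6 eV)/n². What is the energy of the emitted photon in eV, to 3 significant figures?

0.166 eV

E_6 = −13.60/36 = −0.3778 eV and E_5 = −13.60/25 = −0.5440 eV.
The photon energy is |E_6 − E_5| = 0.166 eV.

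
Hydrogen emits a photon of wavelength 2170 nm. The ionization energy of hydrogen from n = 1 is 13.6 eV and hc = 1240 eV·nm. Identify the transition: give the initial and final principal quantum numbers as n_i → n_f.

n_i = 7, n_f = 4

The photon energy is ΔE = hc/λ = 1240 / 2170 = 0.5714 eV.
With Z = 1, ΔE = 13.60 × (1/n_f² − 1/n_i²), so 1/n_f² − 1/n_i² = 0.04202.
Trying n_f = 4 gives 1/n_i² = 0.02048, i.e. n_i ≈ 7; this pair matches.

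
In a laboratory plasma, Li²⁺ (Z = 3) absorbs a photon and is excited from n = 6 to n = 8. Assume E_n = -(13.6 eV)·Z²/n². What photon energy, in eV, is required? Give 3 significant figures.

1.49 eV

The Bohr energies scale as Z², so for Z = 3: E_n = −122.4/n² eV.
E_8 = −122.4/64 = −1.913 eV and E_6 = −122.4/36 = −3.400 eV.
The photon energy is |E_8 − E_6| = 1.49 eV.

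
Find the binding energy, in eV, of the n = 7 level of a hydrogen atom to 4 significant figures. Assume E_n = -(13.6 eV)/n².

0.2776 eV

E_7 = −13.60/49 = −0.2776 eV, so ionization (to E = 0) requires 0.2776 eV.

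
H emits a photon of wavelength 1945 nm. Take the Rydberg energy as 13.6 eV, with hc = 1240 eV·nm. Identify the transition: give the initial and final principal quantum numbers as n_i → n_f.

The photon energy is ΔE = hc/λ = 1240 / 1945 = 0.6375 eV.
With Z = 1, ΔE = 13.60 × (1/n_f² − 1/n_i²), so 1/n_f² − 1/n_i² = 0.04688.
Trying n_f = 4 gives 1/n_i² = 0.01562, i.e. n_i ≈ 8; this pair matches.

n_i = 8, n_f = 4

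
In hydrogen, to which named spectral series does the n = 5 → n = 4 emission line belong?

Brackett

The series is set by the lower level: n_f = 4 is the Brackett series.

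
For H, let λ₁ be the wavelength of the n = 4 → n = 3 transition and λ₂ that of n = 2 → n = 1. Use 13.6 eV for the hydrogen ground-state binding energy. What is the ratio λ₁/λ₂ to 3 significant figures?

λ ∝ 1/ΔE ∝ 1/(1/n_f² − 1/n_i²), and the Z² and hc factors cancel in the ratio.
λ₁/λ₂ = (1/1² − 1/2²)/(1/3² − 1/4²) = 0.7500/0.04861 = 15.4.

15.4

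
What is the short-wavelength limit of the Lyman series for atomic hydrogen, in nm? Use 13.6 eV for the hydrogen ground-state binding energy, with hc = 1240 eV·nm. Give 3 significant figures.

91.2 nm

The Lyman series has lower level n_f = 1; the series limit corresponds to n_i → ∞.
ΔE_max = 13.6 × 1 / 1² = 13.60 eV.
λ_min = 1240 / 13.60 = 91.2 nm.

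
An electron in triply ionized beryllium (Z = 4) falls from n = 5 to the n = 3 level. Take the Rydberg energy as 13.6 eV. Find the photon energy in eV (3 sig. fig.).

The Bohr energies scale as Z², so for Z = 4: E_n = −217.6/n² eV.
E_5 = −217.6/25 = −8.704 eV and E_3 = −217.6/9 = −24.18 eV.
The photon energy is |E_5 − E_3| = 15.5 eV.

15.5 eV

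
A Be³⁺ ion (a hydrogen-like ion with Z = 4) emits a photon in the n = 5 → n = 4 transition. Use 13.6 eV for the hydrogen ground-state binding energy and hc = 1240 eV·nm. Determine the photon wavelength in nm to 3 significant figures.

For Z = 4 the level energies scale as Z², so the effective Rydberg energy is 13.6 × 16 = 217.6 eV.
ΔE = 217.6 × (1/4² − 1/5²) = 217.6 × 0.02250 = 4.896 eV.
λ = hc/ΔE = 1240 / 4.896 = 253 nm.

253 nm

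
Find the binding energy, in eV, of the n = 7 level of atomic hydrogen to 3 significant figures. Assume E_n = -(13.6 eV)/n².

0.278 eV

E_7 = −13.60/49 = −0.278 eV, so ionization (to E = 0) requires 0.278 eV.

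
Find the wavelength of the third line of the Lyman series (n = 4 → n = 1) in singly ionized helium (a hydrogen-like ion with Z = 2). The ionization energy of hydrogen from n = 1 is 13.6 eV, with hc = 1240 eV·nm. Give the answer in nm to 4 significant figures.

24.31 nm

The Lyman series terminates on n_f = 1; the third line has n_i = 1+3 = 4.
ΔE = 54.40 × (1/1² − 1/4²) = 51.00 eV.
λ = 1240 / 51.00 = 24.31 nm.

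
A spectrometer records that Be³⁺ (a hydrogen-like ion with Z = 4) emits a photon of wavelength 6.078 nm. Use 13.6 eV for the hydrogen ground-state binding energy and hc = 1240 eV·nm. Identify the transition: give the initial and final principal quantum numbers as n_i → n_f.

n_i = 4, n_f = 1

The photon energy is ΔE = hc/λ = 1240 / 6.078 = 204.0 eV.
With Z = 4, ΔE = 217.6 × (1/n_f² − 1/n_i²), so 1/n_f² − 1/n_i² = 0.9376.
Trying n_f = 1 gives 1/n_i² = 0.06243, i.e. n_i ≈ 4; this pair matches.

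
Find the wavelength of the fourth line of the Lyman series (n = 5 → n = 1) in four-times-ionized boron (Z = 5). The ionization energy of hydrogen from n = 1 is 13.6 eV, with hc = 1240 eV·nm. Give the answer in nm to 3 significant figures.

3.80 nm

The Lyman series terminates on n_f = 1; the fourth line has n_i = 1+4 = 5.
ΔE = 340.0 × (1/1² − 1/5²) = 326.4 eV.
λ = 1240 / 326.4 = 3.80 nm.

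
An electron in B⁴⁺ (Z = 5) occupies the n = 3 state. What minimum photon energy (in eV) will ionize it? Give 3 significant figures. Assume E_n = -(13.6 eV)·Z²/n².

37.8 eV

E_n = −13.6 Z²/n² = −340.0/n² eV for Z = 5.
E_3 = −340.0/9 = −37.8 eV, so ionization (to E = 0) requires 37.8 eV.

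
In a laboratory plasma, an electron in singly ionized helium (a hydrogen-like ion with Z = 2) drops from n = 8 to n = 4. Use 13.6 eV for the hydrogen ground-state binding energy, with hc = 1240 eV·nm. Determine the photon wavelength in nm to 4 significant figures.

486.3 nm

For Z = 2 the level energies scale as Z², so the effective Rydberg energy is 13.6 × 4 = 54.40 eV.
ΔE = 54.40 × (1/4² − 1/8²) = 54.40 × 0.04688 = 2.550 eV.
λ = hc/ΔE = 1240 / 2.550 = 486.3 nm.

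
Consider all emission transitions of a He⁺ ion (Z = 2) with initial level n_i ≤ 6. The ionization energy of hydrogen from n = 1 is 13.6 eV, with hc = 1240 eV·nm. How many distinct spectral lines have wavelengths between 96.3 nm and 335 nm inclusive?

Enumerate all n_i → n_f pairs with 1 ≤ n_f < n_i ≤ 6 and compute λ = 1240 / [13.6·4·(1/n_f² − 1/n_i²)].
Lines falling in [96.3, 335] nm: 6→2 (102.6 nm), 5→2 (108.5 nm), 4→2 (121.6 nm), 3→2 (164.1 nm), 6→3 (273.5 nm), 5→3 (320.5 nm).

6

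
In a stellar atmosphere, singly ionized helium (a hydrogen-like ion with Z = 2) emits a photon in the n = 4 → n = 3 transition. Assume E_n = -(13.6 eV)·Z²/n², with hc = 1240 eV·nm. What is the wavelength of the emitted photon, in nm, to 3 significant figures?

469 nm

For Z = 2 the level energies scale as Z², so the effective Rydberg energy is 13.6 × 4 = 54.40 eV.
ΔE = 54.40 × (1/3² − 1/4²) = 54.40 × 0.04861 = 2.644 eV.
λ = hc/ΔE = 1240 / 2.644 = 469 nm.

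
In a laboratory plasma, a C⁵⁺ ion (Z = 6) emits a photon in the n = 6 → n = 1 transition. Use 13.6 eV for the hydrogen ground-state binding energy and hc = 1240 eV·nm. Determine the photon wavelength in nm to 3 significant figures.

For Z = 6 the level energies scale as Z², so the effective Rydberg energy is 13.6 × 36 = 489.6 eV.
ΔE = 489.6 × (1/1² − 1/6²) = 489.6 × 0.9722 = 476.0 eV.
λ = hc/ΔE = 1240 / 476.0 = 2.61 nm.

2.61 nm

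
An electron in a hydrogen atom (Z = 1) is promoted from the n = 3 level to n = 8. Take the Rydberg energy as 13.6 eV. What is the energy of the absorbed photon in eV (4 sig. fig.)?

1.299 eV

E_8 = −13.60/64 = −0.2125 eV and E_3 = −13.60/9 = −1.511 eV.
The photon energy is |E_8 − E_3| = 1.299 eV.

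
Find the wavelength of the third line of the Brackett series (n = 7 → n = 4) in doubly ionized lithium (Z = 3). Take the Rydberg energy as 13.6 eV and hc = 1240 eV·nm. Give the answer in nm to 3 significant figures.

The Brackett series terminates on n_f = 4; the third line has n_i = 4+3 = 7.
ΔE = 122.4 × (1/4² − 1/7²) = 5.152 eV.
λ = 1240 / 5.152 = 241 nm.

241 nm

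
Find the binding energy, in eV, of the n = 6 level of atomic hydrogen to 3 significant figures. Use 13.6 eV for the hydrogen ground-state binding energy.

0.378 eV

E_6 = −13.60/36 = −0.378 eV, so ionization (to E = 0) requires 0.378 eV.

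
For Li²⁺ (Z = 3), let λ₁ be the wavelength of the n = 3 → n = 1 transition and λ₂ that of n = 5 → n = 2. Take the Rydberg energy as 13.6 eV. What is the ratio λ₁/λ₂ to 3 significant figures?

0.236

λ ∝ 1/ΔE ∝ 1/(1/n_f² − 1/n_i²), and the Z² and hc factors cancel in the ratio.
λ₁/λ₂ = (1/2² − 1/5²)/(1/1² − 1/3²) = 0.2100/0.8889 = 0.236.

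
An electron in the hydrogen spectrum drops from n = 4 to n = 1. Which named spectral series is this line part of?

The series is set by the lower level: n_f = 1 is the Lyman series.

Lyman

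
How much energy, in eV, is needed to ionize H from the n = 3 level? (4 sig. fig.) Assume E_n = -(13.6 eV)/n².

E_3 = −13.60/9 = −1.511 eV, so ionization (to E = 0) requires 1.511 eV.

1.511 eV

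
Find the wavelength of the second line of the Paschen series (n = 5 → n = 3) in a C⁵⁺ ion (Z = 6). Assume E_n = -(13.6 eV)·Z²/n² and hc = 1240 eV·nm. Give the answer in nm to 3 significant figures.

35.6 nm

The Paschen series terminates on n_f = 3; the second line has n_i = 3+2 = 5.
ΔE = 489.6 × (1/3² − 1/5²) = 34.82 eV.
λ = 1240 / 34.82 = 35.6 nm.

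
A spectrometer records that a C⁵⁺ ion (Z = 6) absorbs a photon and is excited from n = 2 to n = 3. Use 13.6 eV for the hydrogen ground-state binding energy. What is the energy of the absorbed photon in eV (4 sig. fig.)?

The Bohr energies scale as Z², so for Z = 6: E_n = −489.6/n² eV.
E_3 = −489.6/9 = −54.40 eV and E_2 = −489.6/4 = −122.4 eV.
The photon energy is |E_3 − E_2| = 68.00 eV.

68.00 eV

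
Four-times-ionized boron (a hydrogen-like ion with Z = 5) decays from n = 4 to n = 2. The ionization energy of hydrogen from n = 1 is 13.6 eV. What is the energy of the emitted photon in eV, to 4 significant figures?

The Bohr energies scale as Z², so for Z = 5: E_n = −340.0/n² eV.
E_4 = −340.0/16 = −21.25 eV and E_2 = −340.0/4 = −85.00 eV.
The photon energy is |E_4 − E_2| = 63.75 eV.

63.75 eV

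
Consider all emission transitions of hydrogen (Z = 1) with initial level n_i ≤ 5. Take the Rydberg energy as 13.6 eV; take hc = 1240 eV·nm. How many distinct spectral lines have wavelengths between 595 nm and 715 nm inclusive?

Enumerate all n_i → n_f pairs with 1 ≤ n_f < n_i ≤ 5 and compute λ = 1240 / [13.6·1·(1/n_f² − 1/n_i²)].
Lines falling in [595, 715] nm: 3→2 (656.5 nm).

1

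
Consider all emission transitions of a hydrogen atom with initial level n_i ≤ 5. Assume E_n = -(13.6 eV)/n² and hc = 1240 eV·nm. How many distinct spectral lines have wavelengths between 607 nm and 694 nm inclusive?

1

Enumerate all n_i → n_f pairs with 1 ≤ n_f < n_i ≤ 5 and compute λ = 1240 / [13.6·1·(1/n_f² − 1/n_i²)].
Lines falling in [607, 694] nm: 3→2 (656.5 nm).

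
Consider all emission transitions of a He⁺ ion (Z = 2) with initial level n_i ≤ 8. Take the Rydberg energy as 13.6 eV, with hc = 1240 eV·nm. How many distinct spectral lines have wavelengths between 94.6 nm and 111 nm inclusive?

4

Enumerate all n_i → n_f pairs with 1 ≤ n_f < n_i ≤ 8 and compute λ = 1240 / [13.6·4·(1/n_f² − 1/n_i²)].
Lines falling in [94.6, 111] nm: 8→2 (97.25 nm), 7→2 (99.28 nm), 6→2 (102.6 nm), 5→2 (108.5 nm).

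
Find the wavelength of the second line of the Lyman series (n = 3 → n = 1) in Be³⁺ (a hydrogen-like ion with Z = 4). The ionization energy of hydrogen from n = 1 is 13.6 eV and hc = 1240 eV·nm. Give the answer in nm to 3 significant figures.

6.41 nm

The Lyman series terminates on n_f = 1; the second line has n_i = 1+2 = 3.
ΔE = 217.6 × (1/1² − 1/3²) = 193.4 eV.
λ = 1240 / 193.4 = 6.41 nm.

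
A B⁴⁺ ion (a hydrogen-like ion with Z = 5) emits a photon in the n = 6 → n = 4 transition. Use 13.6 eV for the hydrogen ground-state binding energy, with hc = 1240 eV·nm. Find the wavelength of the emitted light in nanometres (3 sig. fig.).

For Z = 5 the level energies scale as Z², so the effective Rydberg energy is 13.6 × 25 = 340.0 eV.
ΔE = 340.0 × (1/4² − 1/6²) = 340.0 × 0.03472 = 11.81 eV.
λ = hc/ΔE = 1240 / 11.81 = 105 nm.

105 nm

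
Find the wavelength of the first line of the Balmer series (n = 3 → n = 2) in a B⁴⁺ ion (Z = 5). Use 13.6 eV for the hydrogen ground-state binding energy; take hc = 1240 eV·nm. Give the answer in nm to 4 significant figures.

26.26 nm

The Balmer series terminates on n_f = 2; the first line has n_i = 2+1 = 3.
ΔE = 340.0 × (1/2² − 1/3²) = 47.22 eV.
λ = 1240 / 47.22 = 26.26 nm.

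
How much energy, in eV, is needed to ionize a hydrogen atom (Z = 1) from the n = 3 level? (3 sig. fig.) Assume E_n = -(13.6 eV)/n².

E_3 = −13.60/9 = −1.51 eV, so ionization (to E = 0) requires 1.51 eV.

1.51 eV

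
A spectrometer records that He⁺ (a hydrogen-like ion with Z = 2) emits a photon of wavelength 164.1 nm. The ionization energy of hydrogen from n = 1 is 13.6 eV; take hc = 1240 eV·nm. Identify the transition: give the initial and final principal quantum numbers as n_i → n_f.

The photon energy is ΔE = hc/λ = 1240 / 164.1 = 7.556 eV.
With Z = 2, ΔE = 54.40 × (1/n_f² − 1/n_i²), so 1/n_f² − 1/n_i² = 0.1389.
Trying n_f = 2 gives 1/n_i² = 0.1111, i.e. n_i ≈ 3; this pair matches.

n_i = 3, n_f = 2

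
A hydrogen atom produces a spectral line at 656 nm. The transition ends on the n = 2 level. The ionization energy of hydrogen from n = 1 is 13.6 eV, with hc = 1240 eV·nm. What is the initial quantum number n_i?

The photon energy is ΔE = hc/λ = 1240 / 656 = 1.890 eV.
With Z = 1, ΔE = 13.60 × (1/n_f² − 1/n_i²), so 1/n_f² − 1/n_i² = 0.1390.
With n_f = 2: 1/n_i² = 1/4 − 0.1390 = 0.1110, so n_i ≈ 3.00.

n_i = 3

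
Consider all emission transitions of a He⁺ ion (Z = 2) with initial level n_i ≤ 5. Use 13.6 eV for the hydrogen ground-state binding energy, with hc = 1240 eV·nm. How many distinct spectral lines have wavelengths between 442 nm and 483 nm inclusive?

Enumerate all n_i → n_f pairs with 1 ≤ n_f < n_i ≤ 5 and compute λ = 1240 / [13.6·4·(1/n_f² − 1/n_i²)].
Lines falling in [442, 483] nm: 4→3 (468.9 nm).

1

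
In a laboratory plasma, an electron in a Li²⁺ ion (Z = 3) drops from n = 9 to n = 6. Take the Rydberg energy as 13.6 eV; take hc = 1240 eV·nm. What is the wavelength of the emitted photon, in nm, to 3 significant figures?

656 nm

For Z = 3 the level energies scale as Z², so the effective Rydberg energy is 13.6 × 9 = 122.4 eV.
ΔE = 122.4 × (1/6² − 1/9²) = 122.4 × 0.01543 = 1.889 eV.
λ = hc/ΔE = 1240 / 1.889 = 656 nm.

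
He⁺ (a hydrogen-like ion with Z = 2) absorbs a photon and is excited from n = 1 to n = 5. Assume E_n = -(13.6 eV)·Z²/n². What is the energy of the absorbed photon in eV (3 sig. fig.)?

The Bohr energies scale as Z², so for Z = 2: E_n = −54.40/n² eV.
E_5 = −54.40/25 = −2.176 eV and E_1 = −54.40/1 = −54.40 eV.
The photon energy is |E_5 − E_1| = 52.2 eV.

52.2 eV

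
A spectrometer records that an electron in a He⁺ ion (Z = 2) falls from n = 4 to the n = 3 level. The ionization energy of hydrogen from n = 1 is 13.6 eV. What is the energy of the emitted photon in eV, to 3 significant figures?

2.64 eV

The Bohr energies scale as Z², so for Z = 2: E_n = −54.40/n² eV.
E_4 = −54.40/16 = −3.400 eV and E_3 = −54.40/9 = −6.044 eV.
The photon energy is |E_4 − E_3| = 2.64 eV.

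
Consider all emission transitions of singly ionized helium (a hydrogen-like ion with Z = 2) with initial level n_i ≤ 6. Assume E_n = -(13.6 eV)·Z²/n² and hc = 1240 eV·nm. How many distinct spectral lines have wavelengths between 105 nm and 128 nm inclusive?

Enumerate all n_i → n_f pairs with 1 ≤ n_f < n_i ≤ 6 and compute λ = 1240 / [13.6·4·(1/n_f² − 1/n_i²)].
Lines falling in [105, 128] nm: 5→2 (108.5 nm), 4→2 (121.6 nm).

2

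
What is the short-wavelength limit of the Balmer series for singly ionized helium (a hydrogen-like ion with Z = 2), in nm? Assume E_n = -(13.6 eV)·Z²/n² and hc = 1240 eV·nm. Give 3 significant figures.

91.2 nm

The Balmer series has lower level n_f = 2; the series limit corresponds to n_i → ∞.
ΔE_max = 13.6 × 4 / 2² = 13.60 eV.
λ_min = 1240 / 13.60 = 91.2 nm.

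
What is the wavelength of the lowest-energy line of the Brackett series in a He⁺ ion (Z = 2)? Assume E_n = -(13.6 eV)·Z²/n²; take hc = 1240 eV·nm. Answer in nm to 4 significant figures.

1013 nm

The Brackett series terminates on n_f = 4; the first line has n_i = 4+1 = 5.
ΔE = 54.40 × (1/4² − 1/5²) = 1.224 eV.
λ = 1240 / 1.224 = 1013 nm.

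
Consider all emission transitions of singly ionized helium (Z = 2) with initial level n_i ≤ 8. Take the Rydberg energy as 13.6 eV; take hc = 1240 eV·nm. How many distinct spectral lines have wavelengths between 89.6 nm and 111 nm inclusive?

4

Enumerate all n_i → n_f pairs with 1 ≤ n_f < n_i ≤ 8 and compute λ = 1240 / [13.6·4·(1/n_f² − 1/n_i²)].
Lines falling in [89.6, 111] nm: 8→2 (97.25 nm), 7→2 (99.28 nm), 6→2 (102.6 nm), 5→2 (108.5 nm).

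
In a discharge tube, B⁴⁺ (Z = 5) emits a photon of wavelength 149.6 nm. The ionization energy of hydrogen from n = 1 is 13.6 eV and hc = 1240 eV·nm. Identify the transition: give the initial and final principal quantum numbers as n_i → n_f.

n_i = 8, n_f = 5

The photon energy is ΔE = hc/λ = 1240 / 149.6 = 8.289 eV.
With Z = 5, ΔE = 340.0 × (1/n_f² − 1/n_i²), so 1/n_f² − 1/n_i² = 0.02438.
Trying n_f = 5 gives 1/n_i² = 0.01562, i.e. n_i ≈ 8; this pair matches.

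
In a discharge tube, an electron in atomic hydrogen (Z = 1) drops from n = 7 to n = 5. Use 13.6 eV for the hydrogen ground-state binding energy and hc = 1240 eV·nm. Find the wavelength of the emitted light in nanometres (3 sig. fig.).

ΔE = 13.60 × (1/5² − 1/7²) = 13.60 × 0.01959 = 0.2664 eV.
λ = hc/ΔE = 1240 / 0.2664 = 4650 nm.

4650 nm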